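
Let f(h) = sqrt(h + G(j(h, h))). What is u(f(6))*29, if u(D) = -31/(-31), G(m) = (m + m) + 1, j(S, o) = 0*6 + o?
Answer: 29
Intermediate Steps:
j(S, o) = o (j(S, o) = 0 + o = o)
G(m) = 1 + 2*m (G(m) = 2*m + 1 = 1 + 2*m)
f(h) = sqrt(1 + 3*h) (f(h) = sqrt(h + (1 + 2*h)) = sqrt(1 + 3*h))
u(D) = 1 (u(D) = -31*(-1/31) = 1)
u(f(6))*29 = 1*29 = 29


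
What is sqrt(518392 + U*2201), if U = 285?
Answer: sqrt(1145677) ≈ 1070.4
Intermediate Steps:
sqrt(518392 + U*2201) = sqrt(518392 + 285*2201) = sqrt(518392 + 627285) = sqrt(1145677)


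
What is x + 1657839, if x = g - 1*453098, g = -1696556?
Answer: -491815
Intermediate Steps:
x = -2149654 (x = -1696556 - 1*453098 = -1696556 - 453098 = -2149654)
x + 1657839 = -2149654 + 1657839 = -491815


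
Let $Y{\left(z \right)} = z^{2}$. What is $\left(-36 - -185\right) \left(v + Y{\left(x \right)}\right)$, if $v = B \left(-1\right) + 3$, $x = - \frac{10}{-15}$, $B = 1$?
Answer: $\frac{3278}{9} \approx 364.22$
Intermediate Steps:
$x = \frac{2}{3}$ ($x = \left(-10\right) \left(- \frac{1}{15}\right) = \frac{2}{3} \approx 0.66667$)
$v = 2$ ($v = 1 \left(-1\right) + 3 = -1 + 3 = 2$)
$\left(-36 - -185\right) \left(v + Y{\left(x \right)}\right) = \left(-36 - -185\right) \left(2 + \left(\frac{2}{3}\right)^{2}\right) = \left(-36 + 185\right) \left(2 + \frac{4}{9}\right) = 149 \cdot \frac{22}{9} = \frac{3278}{9}$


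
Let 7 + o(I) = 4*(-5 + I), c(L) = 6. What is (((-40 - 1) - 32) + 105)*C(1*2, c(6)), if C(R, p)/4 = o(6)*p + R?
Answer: -2048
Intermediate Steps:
o(I) = -27 + 4*I (o(I) = -7 + 4*(-5 + I) = -7 + (-20 + 4*I) = -27 + 4*I)
C(R, p) = -12*p + 4*R (C(R, p) = 4*((-27 + 4*6)*p + R) = 4*((-27 + 24)*p + R) = 4*(-3*p + R) = 4*(R - 3*p) = -12*p + 4*R)
(((-40 - 1) - 32) + 105)*C(1*2, c(6)) = (((-40 - 1) - 32) + 105)*(-12*6 + 4*(1*2)) = ((-41 - 32) + 105)*(-72 + 4*2) = (-73 + 105)*(-72 + 8) = 32*(-64) = -2048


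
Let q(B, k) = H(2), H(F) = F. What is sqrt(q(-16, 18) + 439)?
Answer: 21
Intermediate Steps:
q(B, k) = 2
sqrt(q(-16, 18) + 439) = sqrt(2 + 439) = sqrt(441) = 21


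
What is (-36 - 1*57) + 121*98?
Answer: 11765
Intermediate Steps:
(-36 - 1*57) + 121*98 = (-36 - 57) + 11858 = -93 + 11858 = 11765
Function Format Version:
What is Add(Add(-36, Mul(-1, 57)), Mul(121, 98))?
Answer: 11765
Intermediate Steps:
Add(Add(-36, Mul(-1, 57)), Mul(121, 98)) = Add(Add(-36, -57), 11858) = Add(-93, 11858) = 11765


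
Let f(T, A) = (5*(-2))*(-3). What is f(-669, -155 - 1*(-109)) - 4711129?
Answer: -4711099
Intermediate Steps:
f(T, A) = 30 (f(T, A) = -10*(-3) = 30)
f(-669, -155 - 1*(-109)) - 4711129 = 30 - 4711129 = -4711099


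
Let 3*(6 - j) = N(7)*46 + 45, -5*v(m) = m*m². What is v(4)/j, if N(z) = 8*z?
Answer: 192/13015 ≈ 0.014752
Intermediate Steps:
v(m) = -m³/5 (v(m) = -m*m²/5 = -m³/5)
j = -2603/3 (j = 6 - ((8*7)*46 + 45)/3 = 6 - (56*46 + 45)/3 = 6 - (2576 + 45)/3 = 6 - ⅓*2621 = 6 - 2621/3 = -2603/3 ≈ -867.67)
v(4)/j = (-⅕*4³)/(-2603/3) = -⅕*64*(-3/2603) = -64/5*(-3/2603) = 192/13015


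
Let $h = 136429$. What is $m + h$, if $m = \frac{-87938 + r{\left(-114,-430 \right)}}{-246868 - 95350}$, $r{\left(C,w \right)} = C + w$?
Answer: $\frac{23344274002}{171109} \approx 1.3643 \cdot 10^{5}$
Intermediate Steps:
$m = \frac{44241}{171109}$ ($m = \frac{-87938 - 544}{-246868 - 95350} = \frac{-87938 - 544}{-342218} = \left(-88482\right) \left(- \frac{1}{342218}\right) = \frac{44241}{171109} \approx 0.25855$)
$m + h = \frac{44241}{171109} + 136429 = \frac{23344274002}{171109}$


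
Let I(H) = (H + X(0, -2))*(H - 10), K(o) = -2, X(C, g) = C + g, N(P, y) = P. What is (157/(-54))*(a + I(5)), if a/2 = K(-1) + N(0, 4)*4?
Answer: 2983/54 ≈ 55.241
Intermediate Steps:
I(H) = (-10 + H)*(-2 + H) (I(H) = (H + (0 - 2))*(H - 10) = (H - 2)*(-10 + H) = (-2 + H)*(-10 + H) = (-10 + H)*(-2 + H))
a = -4 (a = 2*(-2 + 0*4) = 2*(-2 + 0) = 2*(-2) = -4)
(157/(-54))*(a + I(5)) = (157/(-54))*(-4 + (20 + 5**2 - 12*5)) = (157*(-1/54))*(-4 + (20 + 25 - 60)) = -157*(-4 - 15)/54 = -157/54*(-19) = 2983/54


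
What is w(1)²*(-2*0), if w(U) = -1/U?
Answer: 0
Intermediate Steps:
w(1)²*(-2*0) = (-1/1)²*(-2*0) = (-1*1)²*0 = (-1)²*0 = 1*0 = 0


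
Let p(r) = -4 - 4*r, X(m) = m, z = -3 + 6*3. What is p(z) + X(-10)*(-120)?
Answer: 1136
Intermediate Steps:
z = 15 (z = -3 + 18 = 15)
p(z) + X(-10)*(-120) = (-4 - 4*15) - 10*(-120) = (-4 - 60) + 1200 = -64 + 1200 = 1136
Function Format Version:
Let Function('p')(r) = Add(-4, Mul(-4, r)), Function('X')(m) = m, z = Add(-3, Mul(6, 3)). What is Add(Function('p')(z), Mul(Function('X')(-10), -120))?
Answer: 1136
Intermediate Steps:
z = 15 (z = Add(-3, 18) = 15)
Add(Function('p')(z), Mul(Function('X')(-10), -120)) = Add(Add(-4, Mul(-4, 15)), Mul(-10, -120)) = Add(Add(-4, -60), 1200) = Add(-64, 1200) = 1136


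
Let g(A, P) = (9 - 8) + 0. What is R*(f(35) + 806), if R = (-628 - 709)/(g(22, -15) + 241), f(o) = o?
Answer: -1124417/242 ≈ -4646.4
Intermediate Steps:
g(A, P) = 1 (g(A, P) = 1 + 0 = 1)
R = -1337/242 (R = (-628 - 709)/(1 + 241) = -1337/242 ≈ -5.5248)
R*(f(35) + 806) = -1337*(35 + 806)/242 = -1337/242*841 = -1124417/242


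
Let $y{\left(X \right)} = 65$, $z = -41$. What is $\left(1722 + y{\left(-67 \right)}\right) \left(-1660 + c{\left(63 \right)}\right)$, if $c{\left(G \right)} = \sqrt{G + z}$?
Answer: $-2966420 + 1787 \sqrt{22} \approx -2.958 \cdot 10^{6}$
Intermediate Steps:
$c{\left(G \right)} = \sqrt{-41 + G}$ ($c{\left(G \right)} = \sqrt{G - 41} = \sqrt{-41 + G}$)
$\left(1722 + y{\left(-67 \right)}\right) \left(-1660 + c{\left(63 \right)}\right) = \left(1722 + 65\right) \left(-1660 + \sqrt{-41 + 63}\right) = 1787 \left(-1660 + \sqrt{22}\right) = -2966420 + 1787 \sqrt{22}$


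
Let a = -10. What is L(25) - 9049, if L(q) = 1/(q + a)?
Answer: -135734/15 ≈ -9048.9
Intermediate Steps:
L(q) = 1/(-10 + q) (L(q) = 1/(q - 10) = 1/(-10 + q))
L(25) - 9049 = 1/(-10 + 25) - 9049 = 1/15 - 9049 = -135734/15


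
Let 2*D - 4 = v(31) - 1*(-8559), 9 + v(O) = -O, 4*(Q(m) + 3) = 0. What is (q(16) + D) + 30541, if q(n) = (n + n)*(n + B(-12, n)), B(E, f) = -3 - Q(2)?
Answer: 70629/2 ≈ 35315.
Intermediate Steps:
Q(m) = -3 (Q(m) = -3 + (¼)*0 = -3 + 0 = -3)
B(E, f) = 0 (B(E, f) = -3 - 1*(-3) = -3 + 3 = 0)
v(O) = -9 - O
q(n) = 2*n² (q(n) = (n + n)*(n + 0) = (2*n)*n = 2*n²)
D = 8523/2 (D = 2 + ((-9 - 1*31) - 1*(-8559))/2 = 2 + ((-9 - 31) + 8559)/2 = 2 + (-40 + 8559)/2 = 2 + (½)*8519 = 2 + 8519/2 = 8523/2 ≈ 4261.5)
(q(16) + D) + 30541 = (2*16² + 8523/2) + 30541 = (2*256 + 8523/2) + 30541 = (512 + 8523/2) + 30541 = 9547/2 + 30541 = 70629/2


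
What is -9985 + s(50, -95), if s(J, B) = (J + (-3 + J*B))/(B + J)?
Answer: -444622/45 ≈ -9880.5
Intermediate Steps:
s(J, B) = (-3 + J + B*J)/(B + J) (s(J, B) = (J + (-3 + B*J))/(B + J) = (-3 + J + B*J)/(B + J))
-9985 + s(50, -95) = -9985 + (-3 + 50 - 95*50)/(-95 + 50) = -9985 + (-3 + 50 - 4750)/(-45) = -9985 - 1/45*(-4703) = -9985 + 4703/45 = -444622/45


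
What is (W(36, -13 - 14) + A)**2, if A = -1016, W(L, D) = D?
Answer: 1087849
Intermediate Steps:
(W(36, -13 - 14) + A)**2 = ((-13 - 14) - 1016)**2 = (-27 - 1016)**2 = (-1043)**2 = 1087849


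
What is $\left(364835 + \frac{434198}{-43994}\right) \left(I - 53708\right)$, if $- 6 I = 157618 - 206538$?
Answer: $- \frac{1096736580630944}{65991} \approx -1.6619 \cdot 10^{10}$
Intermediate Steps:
$I = \frac{24460}{3}$ ($I = - \frac{157618 - 206538}{6} = \left(- \frac{1}{6}\right) \left(-48920\right) = \frac{24460}{3} \approx 8153.3$)
$\left(364835 + \frac{434198}{-43994}\right) \left(I - 53708\right) = \left(364835 + \frac{434198}{-43994}\right) \left(\frac{24460}{3} - 53708\right) = \left(364835 + 434198 \left(- \frac{1}{43994}\right)\right) \left(- \frac{136664}{3}\right) = \left(364835 - \frac{217099}{21997}\right) \left(- \frac{136664}{3}\right) = \frac{8025058396}{21997} \left(- \frac{136664}{3}\right) = - \frac{1096736580630944}{65991}$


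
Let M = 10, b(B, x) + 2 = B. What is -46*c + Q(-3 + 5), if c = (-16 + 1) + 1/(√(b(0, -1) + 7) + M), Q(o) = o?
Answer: 13056/19 + 46*√5/95 ≈ 688.24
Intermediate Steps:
b(B, x) = -2 + B
c = -15 + 1/(10 + √5) (c = (-16 + 1) + 1/(√((-2 + 0) + 7) + 10) = -15 + 1/(√(-2 + 7) + 10) = -15 + 1/(√5 + 10) = -15 + 1/(10 + √5) ≈ -14.918)
-46*c + Q(-3 + 5) = -46*(-283/19 - √5/95) + (-3 + 5) = (13018/19 + 46*√5/95) + 2 = 13056/19 + 46*√5/95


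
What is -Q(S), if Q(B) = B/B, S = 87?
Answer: -1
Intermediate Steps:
Q(B) = 1
-Q(S) = -1*1 = -1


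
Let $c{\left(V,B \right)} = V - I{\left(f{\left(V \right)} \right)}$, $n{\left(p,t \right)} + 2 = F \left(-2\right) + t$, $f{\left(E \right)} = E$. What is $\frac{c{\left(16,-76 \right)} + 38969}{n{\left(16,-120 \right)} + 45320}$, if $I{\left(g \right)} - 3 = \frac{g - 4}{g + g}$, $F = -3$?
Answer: $\frac{103951}{120544} \approx 0.86235$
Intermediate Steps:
$I{\left(g \right)} = 3 + \frac{-4 + g}{2 g}$ ($I{\left(g \right)} = 3 + \frac{g - 4}{g + g} = 3 + \frac{-4 + g}{2 g}$)
$n{\left(p,t \right)} = 4 + t$ ($n{\left(p,t \right)} = -2 + \left(\left(-3\right) \left(-2\right) + t\right) = -2 + \left(6 + t\right) = 4 + t$)
$c{\left(V,B \right)} = - \frac{7}{2} + V + \frac{2}{V}$ ($c{\left(V,B \right)} = V - \left(\frac{7}{2} - \frac{2}{V}\right) = - \frac{7}{2} + V + \frac{2}{V}$)
$\frac{c{\left(16,-76 \right)} + 38969}{n{\left(16,-120 \right)} + 45320} = \frac{\left(- \frac{7}{2} + 16 + \frac{2}{16}\right) + 38969}{\left(4 - 120\right) + 45320} = \frac{\left(- \frac{7}{2} + 16 + 2 \cdot \frac{1}{16}\right) + 38969}{-116 + 45320} = \frac{\left(- \frac{7}{2} + 16 + \frac{1}{8}\right) + 38969}{45204} = \left(\frac{101}{8} + 38969\right) \frac{1}{45204} = \frac{311853}{8} \cdot \frac{1}{45204} = \frac{103951}{120544}$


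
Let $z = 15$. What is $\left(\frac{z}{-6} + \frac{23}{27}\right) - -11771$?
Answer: $\frac{635545}{54} \approx 11769.0$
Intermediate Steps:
$\left(\frac{z}{-6} + \frac{23}{27}\right) - -11771 = \left(\frac{15}{-6} + \frac{23}{27}\right) - -11771 = \left(15 \left(- \frac{1}{6}\right) + 23 \cdot \frac{1}{27}\right) + 11771 = \left(- \frac{5}{2} + \frac{23}{27}\right) + 11771 = - \frac{89}{54} + 11771 = \frac{635545}{54}$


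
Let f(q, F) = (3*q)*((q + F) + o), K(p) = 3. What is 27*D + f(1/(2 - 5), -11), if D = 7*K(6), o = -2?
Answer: 1741/3 ≈ 580.33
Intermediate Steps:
f(q, F) = 3*q*(-2 + F + q) (f(q, F) = (3*q)*((q + F) - 2) = (3*q)*((F + q) - 2) = (3*q)*(-2 + F + q) = 3*q*(-2 + F + q))
D = 21 (D = 7*3 = 21)
27*D + f(1/(2 - 5), -11) = 27*21 + 3*(-2 - 11 + 1/(2 - 5))/(2 - 5) = 567 + 3*(-2 - 11 + 1/(-3))/(-3) = 567 + 3*(-⅓)*(-2 - 11 - ⅓) = 567 + 3*(-⅓)*(-40/3) = 567 + 40/3 = 1741/3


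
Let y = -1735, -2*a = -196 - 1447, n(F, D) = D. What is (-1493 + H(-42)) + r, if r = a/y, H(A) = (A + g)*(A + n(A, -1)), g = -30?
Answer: 5560767/3470 ≈ 1602.5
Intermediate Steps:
a = 1643/2 (a = -(-196 - 1447)/2 = -1/2*(-1643) = 1643/2 ≈ 821.50)
H(A) = (-1 + A)*(-30 + A) (H(A) = (A - 30)*(A - 1) = (-30 + A)*(-1 + A) = (-1 + A)*(-30 + A))
r = -1643/3470 (r = (1643/2)/(-1735) = (1643/2)*(-1/1735) = -1643/3470 ≈ -0.47349)
(-1493 + H(-42)) + r = (-1493 + (30 + (-42)**2 - 31*(-42))) - 1643/3470 = (-1493 + (30 + 1764 + 1302)) - 1643/3470 = (-1493 + 3096) - 1643/3470 = 1603 - 1643/3470 = 5560767/3470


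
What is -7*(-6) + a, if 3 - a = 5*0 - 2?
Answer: 47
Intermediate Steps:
a = 5 (a = 3 - (5*0 - 2) = 3 - (0 - 2) = 3 - 1*(-2) = 3 + 2 = 5)
-7*(-6) + a = -7*(-6) + 5 = 42 + 5 = 47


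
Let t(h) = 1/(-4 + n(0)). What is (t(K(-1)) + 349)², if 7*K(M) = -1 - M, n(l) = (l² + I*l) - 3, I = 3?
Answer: 5963364/49 ≈ 1.2170e+5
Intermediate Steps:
n(l) = -3 + l² + 3*l (n(l) = (l² + 3*l) - 3 = -3 + l² + 3*l)
K(M) = -⅐ - M/7 (K(M) = (-1 - M)/7 = -⅐ - M/7)
t(h) = -⅐ (t(h) = 1/(-4 + (-3 + 0² + 3*0)) = 1/(-4 + (-3 + 0 + 0)) = 1/(-4 - 3) = 1/(-7) = -⅐)
(t(K(-1)) + 349)² = (-⅐ + 349)² = (2442/7)² = 5963364/49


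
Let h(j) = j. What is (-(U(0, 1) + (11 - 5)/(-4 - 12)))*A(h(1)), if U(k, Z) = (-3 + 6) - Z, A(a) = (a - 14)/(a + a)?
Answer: 169/16 ≈ 10.563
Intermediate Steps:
A(a) = (-14 + a)/(2*a) (A(a) = (-14 + a)/((2*a)) = (-14 + a)*(1/(2*a)) = (-14 + a)/(2*a))
U(k, Z) = 3 - Z
(-(U(0, 1) + (11 - 5)/(-4 - 12)))*A(h(1)) = (-((3 - 1*1) + (11 - 5)/(-4 - 12)))*((½)*(-14 + 1)/1) = (-((3 - 1) + 6/(-16)))*((½)*1*(-13)) = -(2 + 6*(-1/16))*(-13/2) = -(2 - 3/8)*(-13/2) = -1*13/8*(-13/2) = -13/8*(-13/2) = 169/16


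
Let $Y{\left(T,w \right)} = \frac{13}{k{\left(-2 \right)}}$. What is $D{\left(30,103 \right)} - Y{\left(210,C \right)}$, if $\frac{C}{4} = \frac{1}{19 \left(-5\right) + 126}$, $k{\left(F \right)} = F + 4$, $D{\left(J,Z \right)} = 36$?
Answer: $\frac{59}{2} \approx 29.5$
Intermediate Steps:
$k{\left(F \right)} = 4 + F$
$C = \frac{4}{31}$ ($C = \frac{4}{19 \left(-5\right) + 126} = \frac{4}{-95 + 126} = \frac{4}{31} \approx 0.12903$)
$Y{\left(T,w \right)} = \frac{13}{2}$ ($Y{\left(T,w \right)} = \frac{13}{4 - 2} = \frac{13}{2}$)
$D{\left(30,103 \right)} - Y{\left(210,C \right)} = 36 - \frac{13}{2} = \frac{59}{2}$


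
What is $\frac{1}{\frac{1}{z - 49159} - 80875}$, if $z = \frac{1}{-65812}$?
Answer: $- \frac{3235252109}{261651014381187} \approx -1.2365 \cdot 10^{-5}$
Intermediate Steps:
$z = - \frac{1}{65812} \approx -1.5195 \cdot 10^{-5}$
$\frac{1}{\frac{1}{z - 49159} - 80875} = \frac{1}{\frac{1}{- \frac{1}{65812} - 49159} - 80875} = \frac{1}{\frac{1}{- \frac{3235252109}{65812}} - 80875} = \frac{1}{- \frac{65812}{3235252109} - 80875} = \frac{1}{- \frac{261651014381187}{3235252109}} = - \frac{3235252109}{261651014381187}$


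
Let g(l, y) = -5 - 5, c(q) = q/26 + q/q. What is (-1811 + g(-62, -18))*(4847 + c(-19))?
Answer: -229498809/26 ≈ -8.8269e+6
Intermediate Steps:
c(q) = 1 + q/26 (c(q) = q*(1/26) + 1 = q/26 + 1 = 1 + q/26)
g(l, y) = -10
(-1811 + g(-62, -18))*(4847 + c(-19)) = (-1811 - 10)*(4847 + (1 + (1/26)*(-19))) = -1821*(4847 + (1 - 19/26)) = -1821*(4847 + 7/26) = -1821*126029/26 = -229498809/26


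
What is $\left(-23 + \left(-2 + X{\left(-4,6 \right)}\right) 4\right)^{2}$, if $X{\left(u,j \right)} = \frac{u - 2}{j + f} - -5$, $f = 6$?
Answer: $169$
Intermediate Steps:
$X{\left(u,j \right)} = 5 + \frac{-2 + u}{6 + j}$ ($X{\left(u,j \right)} = \frac{u - 2}{j + 6} - -5 = \frac{-2 + u}{6 + j} + 5 = 5 + \frac{-2 + u}{6 + j}$)
$\left(-23 + \left(-2 + X{\left(-4,6 \right)}\right) 4\right)^{2} = \left(-23 + \left(-2 + \frac{28 - 4 + 5 \cdot 6}{6 + 6}\right) 4\right)^{2} = \left(-23 + \left(-2 + \frac{28 - 4 + 30}{12}\right) 4\right)^{2} = \left(-23 + \left(-2 + \frac{1}{12} \cdot 54\right) 4\right)^{2} = \left(-23 + \left(-2 + \frac{9}{2}\right) 4\right)^{2} = \left(-23 + \frac{5}{2} \cdot 4\right)^{2} = \left(-23 + 10\right)^{2} = \left(-13\right)^{2} = 169$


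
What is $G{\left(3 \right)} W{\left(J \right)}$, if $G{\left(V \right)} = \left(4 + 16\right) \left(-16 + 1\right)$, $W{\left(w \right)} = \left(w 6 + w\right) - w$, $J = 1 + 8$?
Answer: $-16200$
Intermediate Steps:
$J = 9$
$W{\left(w \right)} = 6 w$ ($W{\left(w \right)} = \left(6 w + w\right) - w = 7 w - w = 6 w$)
$G{\left(V \right)} = -300$ ($G{\left(V \right)} = 20 \left(-15\right) = -300$)
$G{\left(3 \right)} W{\left(J \right)} = - 300 \cdot 6 \cdot 9 = \left(-300\right) 54 = -16200$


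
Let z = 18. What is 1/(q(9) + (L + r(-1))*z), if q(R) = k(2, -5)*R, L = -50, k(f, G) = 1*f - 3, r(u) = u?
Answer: -1/927 ≈ -0.0010787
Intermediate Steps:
k(f, G) = -3 + f (k(f, G) = f - 3 = -3 + f)
q(R) = -R (q(R) = (-3 + 2)*R = -R)
1/(q(9) + (L + r(-1))*z) = 1/(-1*9 + (-50 - 1)*18) = 1/(-9 - 51*18) = 1/(-9 - 918) = 1/(-927) = -1/927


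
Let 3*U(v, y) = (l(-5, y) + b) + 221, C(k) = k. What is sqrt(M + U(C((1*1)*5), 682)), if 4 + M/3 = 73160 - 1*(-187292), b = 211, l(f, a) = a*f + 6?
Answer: 2*sqrt(1755795)/3 ≈ 883.38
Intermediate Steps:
l(f, a) = 6 + a*f
U(v, y) = 146 - 5*y/3 (U(v, y) = (((6 + y*(-5)) + 211) + 221)/3 = (((6 - 5*y) + 211) + 221)/3 = ((217 - 5*y) + 221)/3 = (438 - 5*y)/3 = 146 - 5*y/3)
M = 781344 (M = -12 + 3*(73160 - 1*(-187292)) = -12 + 3*(73160 + 187292) = -12 + 3*260452 = -12 + 781356 = 781344)
sqrt(M + U(C((1*1)*5), 682)) = sqrt(781344 + (146 - 5/3*682)) = sqrt(781344 + (146 - 3410/3)) = sqrt(781344 - 2972/3) = sqrt(2341060/3) = 2*sqrt(1755795)/3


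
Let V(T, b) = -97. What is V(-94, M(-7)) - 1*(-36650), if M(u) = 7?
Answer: 36553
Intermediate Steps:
V(-94, M(-7)) - 1*(-36650) = -97 - 1*(-36650) = -97 + 36650 = 36553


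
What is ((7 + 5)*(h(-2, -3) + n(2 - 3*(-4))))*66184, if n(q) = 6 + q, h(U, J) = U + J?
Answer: 11913120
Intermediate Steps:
h(U, J) = J + U
((7 + 5)*(h(-2, -3) + n(2 - 3*(-4))))*66184 = ((7 + 5)*((-3 - 2) + (6 + (2 - 3*(-4)))))*66184 = (12*(-5 + (6 + (2 + 12))))*66184 = (12*(-5 + (6 + 14)))*66184 = (12*(-5 + 20))*66184 = (12*15)*66184 = 180*66184 = 11913120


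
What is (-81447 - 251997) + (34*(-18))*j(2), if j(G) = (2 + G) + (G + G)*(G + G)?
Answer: -345684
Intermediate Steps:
j(G) = 2 + G + 4*G**2 (j(G) = (2 + G) + (2*G)*(2*G) = (2 + G) + 4*G**2 = 2 + G + 4*G**2)
(-81447 - 251997) + (34*(-18))*j(2) = (-81447 - 251997) + (34*(-18))*(2 + 2 + 4*2**2) = -333444 - 612*(2 + 2 + 4*4) = -333444 - 612*(2 + 2 + 16) = -333444 - 612*20 = -333444 - 12240 = -345684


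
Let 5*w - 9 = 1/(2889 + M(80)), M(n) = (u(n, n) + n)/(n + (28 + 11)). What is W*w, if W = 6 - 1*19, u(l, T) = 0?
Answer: -40234454/1719355 ≈ -23.401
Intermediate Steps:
M(n) = n/(39 + n) (M(n) = (0 + n)/(n + (28 + 11)) = n/(n + 39) = n/(39 + n))
w = 3094958/1719355 (w = 9/5 + 1/(5*(2889 + 80/(39 + 80))) = 9/5 + 1/(5*(2889 + 80/119)) = 9/5 + 1/(5*(343871/119)) = 9/5 + (⅕)*(119/343871) = 9/5 + 119/1719355 = 3094958/1719355 ≈ 1.8001)
W = -13 (W = 6 - 19 = -13)
W*w = -13*3094958/1719355 = -40234454/1719355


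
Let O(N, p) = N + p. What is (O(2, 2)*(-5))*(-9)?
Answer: 180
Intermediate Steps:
(O(2, 2)*(-5))*(-9) = ((2 + 2)*(-5))*(-9) = (4*(-5))*(-9) = -20*(-9) = 180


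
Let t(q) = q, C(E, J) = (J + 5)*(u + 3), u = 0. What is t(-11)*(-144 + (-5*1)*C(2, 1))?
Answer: 2574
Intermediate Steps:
C(E, J) = 15 + 3*J (C(E, J) = (J + 5)*(0 + 3) = (5 + J)*3 = 15 + 3*J)
t(-11)*(-144 + (-5*1)*C(2, 1)) = -11*(-144 + (-5*1)*(15 + 3*1)) = -11*(-144 - 5*(15 + 3)) = -11*(-144 - 5*18) = -11*(-144 - 90) = -11*(-234) = 2574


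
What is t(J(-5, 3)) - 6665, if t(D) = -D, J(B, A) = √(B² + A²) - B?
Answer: -6670 - √34 ≈ -6675.8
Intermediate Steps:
J(B, A) = √(A² + B²) - B
t(J(-5, 3)) - 6665 = -(√(3² + (-5)²) - 1*(-5)) - 6665 = -(√(9 + 25) + 5) - 6665 = -(√34 + 5) - 6665 = -(5 + √34) - 6665 = (-5 - √34) - 6665 = -6670 - √34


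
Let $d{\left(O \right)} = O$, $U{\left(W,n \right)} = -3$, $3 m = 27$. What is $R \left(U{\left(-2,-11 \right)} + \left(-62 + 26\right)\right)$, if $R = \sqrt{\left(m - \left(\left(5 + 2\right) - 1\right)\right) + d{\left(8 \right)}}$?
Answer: $- 39 \sqrt{11} \approx -129.35$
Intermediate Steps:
$m = 9$ ($m = \frac{1}{3} \cdot 27 = 9$)
$R = \sqrt{11}$ ($R = \sqrt{\left(9 - \left(\left(5 + 2\right) - 1\right)\right) + 8} = \sqrt{\left(9 - \left(7 - 1\right)\right) + 8} = \sqrt{\left(9 - 6\right) + 8} = \sqrt{3 + 8} = \sqrt{11} \approx 3.3166$)
$R \left(U{\left(-2,-11 \right)} + \left(-62 + 26\right)\right) = \sqrt{11} \left(-3 + \left(-62 + 26\right)\right) = \sqrt{11} \left(-3 - 36\right) = \sqrt{11} \left(-39\right) = - 39 \sqrt{11}$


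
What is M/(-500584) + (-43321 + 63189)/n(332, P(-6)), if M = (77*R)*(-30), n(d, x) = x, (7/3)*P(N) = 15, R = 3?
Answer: 4972823731/1609020 ≈ 3090.6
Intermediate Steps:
P(N) = 45/7 (P(N) = (3/7)*15 = 45/7)
M = -6930 (M = (77*3)*(-30) = 231*(-30) = -6930)
M/(-500584) + (-43321 + 63189)/n(332, P(-6)) = -6930/(-500584) + (-43321 + 63189)/(45/7) = -6930*(-1/500584) + 19868*(7/45) = 495/35756 + 139076/45 = 4972823731/1609020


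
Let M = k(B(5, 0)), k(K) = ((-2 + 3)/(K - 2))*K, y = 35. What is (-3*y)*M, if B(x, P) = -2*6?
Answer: -90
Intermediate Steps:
B(x, P) = -12
k(K) = K/(-2 + K) (k(K) = (1/(-2 + K))*K = K/(-2 + K))
M = 6/7 (M = -12/(-2 - 12) = -12/(-14) = -12*(-1/14) = 6/7 ≈ 0.85714)
(-3*y)*M = -3*35*(6/7) = -105*6/7 = -90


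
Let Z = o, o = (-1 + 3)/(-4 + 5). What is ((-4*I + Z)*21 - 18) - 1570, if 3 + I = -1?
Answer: -1210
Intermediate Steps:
I = -4 (I = -3 - 1 = -4)
o = 2 (o = 2/1 = 2*1 = 2)
Z = 2
((-4*I + Z)*21 - 18) - 1570 = ((-4*(-4) + 2)*21 - 18) - 1570 = ((16 + 2)*21 - 18) - 1570 = (18*21 - 18) - 1570 = (378 - 18) - 1570 = 360 - 1570 = -1210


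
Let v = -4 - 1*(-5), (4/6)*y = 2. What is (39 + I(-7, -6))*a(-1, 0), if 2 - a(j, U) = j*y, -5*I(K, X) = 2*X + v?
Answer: 206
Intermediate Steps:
y = 3 (y = (3/2)*2 = 3)
v = 1 (v = -4 + 5 = 1)
I(K, X) = -⅕ - 2*X/5 (I(K, X) = -(2*X + 1)/5 = -(1 + 2*X)/5 = -⅕ - 2*X/5)
a(j, U) = 2 - 3*j (a(j, U) = 2 - j*3 = 2 - 3*j)
(39 + I(-7, -6))*a(-1, 0) = (39 + (-⅕ - ⅖*(-6)))*(2 - 3*(-1)) = (39 + (-⅕ + 12/5))*(2 + 3) = (39 + 11/5)*5 = (206/5)*5 = 206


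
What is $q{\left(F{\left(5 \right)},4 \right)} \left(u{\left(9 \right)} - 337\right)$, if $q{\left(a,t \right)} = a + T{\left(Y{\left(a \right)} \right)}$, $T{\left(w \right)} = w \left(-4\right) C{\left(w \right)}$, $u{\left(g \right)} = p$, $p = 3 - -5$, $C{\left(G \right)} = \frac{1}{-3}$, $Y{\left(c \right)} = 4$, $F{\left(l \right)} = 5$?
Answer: $- \frac{10199}{3} \approx -3399.7$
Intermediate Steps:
$C{\left(G \right)} = - \frac{1}{3}$
$p = 8$ ($p = 3 + 5 = 8$)
$u{\left(g \right)} = 8$
$T{\left(w \right)} = \frac{4 w}{3}$ ($T{\left(w \right)} = w \left(-4\right) \left(- \frac{1}{3}\right) = - 4 w \left(- \frac{1}{3}\right) = \frac{4 w}{3}$)
$q{\left(a,t \right)} = \frac{16}{3} + a$ ($q{\left(a,t \right)} = a + \frac{4}{3} \cdot 4 = a + \frac{16}{3} = \frac{16}{3} + a$)
$q{\left(F{\left(5 \right)},4 \right)} \left(u{\left(9 \right)} - 337\right) = \left(\frac{16}{3} + 5\right) \left(8 - 337\right) = \frac{31}{3} \left(-329\right) = - \frac{10199}{3}$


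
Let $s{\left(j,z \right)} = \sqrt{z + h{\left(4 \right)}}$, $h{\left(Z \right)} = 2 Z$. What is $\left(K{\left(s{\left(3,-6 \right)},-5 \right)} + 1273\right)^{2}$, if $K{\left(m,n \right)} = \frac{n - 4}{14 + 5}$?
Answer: $\frac{584575684}{361} \approx 1.6193 \cdot 10^{6}$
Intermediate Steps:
$s{\left(j,z \right)} = \sqrt{8 + z}$ ($s{\left(j,z \right)} = \sqrt{z + 2 \cdot 4} = \sqrt{z + 8} = \sqrt{8 + z}$)
$K{\left(m,n \right)} = - \frac{4}{19} + \frac{n}{19}$ ($K{\left(m,n \right)} = \frac{-4 + n}{19} = \left(-4 + n\right) \frac{1}{19} = - \frac{4}{19} + \frac{n}{19}$)
$\left(K{\left(s{\left(3,-6 \right)},-5 \right)} + 1273\right)^{2} = \left(\left(- \frac{4}{19} + \frac{1}{19} \left(-5\right)\right) + 1273\right)^{2} = \left(\left(- \frac{4}{19} - \frac{5}{19}\right) + 1273\right)^{2} = \left(- \frac{9}{19} + 1273\right)^{2} = \left(\frac{24178}{19}\right)^{2} = \frac{584575684}{361}$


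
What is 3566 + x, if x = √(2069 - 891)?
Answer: 3566 + √1178 ≈ 3600.3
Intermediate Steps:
x = √1178 ≈ 34.322
3566 + x = 3566 + √1178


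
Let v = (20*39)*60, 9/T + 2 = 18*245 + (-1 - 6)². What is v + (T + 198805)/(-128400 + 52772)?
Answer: 7887088469453/168536998 ≈ 46797.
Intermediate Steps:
T = 9/4457 (T = 9/(-2 + (18*245 + (-1 - 6)²)) = 9/(-2 + (4410 + (-7)²)) = 9/(-2 + (4410 + 49)) = 9/(-2 + 4459) = 9/4457 ≈ 0.0020193)
v = 46800 (v = 780*60 = 46800)
v + (T + 198805)/(-128400 + 52772) = 46800 + (9/4457 + 198805)/(-128400 + 52772) = 46800 + (886073894/4457)/(-75628) = 46800 + (886073894/4457)*(-1/75628) = 46800 - 443036947/168536998 = 7887088469453/168536998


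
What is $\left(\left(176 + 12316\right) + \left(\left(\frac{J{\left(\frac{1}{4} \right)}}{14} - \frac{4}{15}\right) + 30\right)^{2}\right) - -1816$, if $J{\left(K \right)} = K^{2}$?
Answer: $\frac{171515403361}{11289600} \approx 15192.0$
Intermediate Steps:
$\left(\left(176 + 12316\right) + \left(\left(\frac{J{\left(\frac{1}{4} \right)}}{14} - \frac{4}{15}\right) + 30\right)^{2}\right) - -1816 = \left(\left(176 + 12316\right) + \left(\left(\frac{\left(\frac{1}{4}\right)^{2}}{14} - \frac{4}{15}\right) + 30\right)^{2}\right) - -1816 = \left(12492 + \left(\left(\left(\frac{1}{4}\right)^{2} \cdot \frac{1}{14} - \frac{4}{15}\right) + 30\right)^{2}\right) + 1816 = \left(12492 + \left(\left(\frac{1}{16} \cdot \frac{1}{14} - \frac{4}{15}\right) + 30\right)^{2}\right) + 1816 = \left(12492 + \left(\left(\frac{1}{224} - \frac{4}{15}\right) + 30\right)^{2}\right) + 1816 = \left(12492 + \left(- \frac{881}{3360} + 30\right)^{2}\right) + 1816 = \left(12492 + \left(\frac{99919}{3360}\right)^{2}\right) + 1816 = \left(12492 + \frac{9983806561}{11289600}\right) + 1816 = \frac{151013489761}{11289600} + 1816 = \frac{171515403361}{11289600}$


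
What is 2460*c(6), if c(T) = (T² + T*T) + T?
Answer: 191880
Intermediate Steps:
c(T) = T + 2*T² (c(T) = (T² + T²) + T = 2*T² + T = T + 2*T²)
2460*c(6) = 2460*(6*(1 + 2*6)) = 2460*(6*(1 + 12)) = 2460*(6*13) = 2460*78 = 191880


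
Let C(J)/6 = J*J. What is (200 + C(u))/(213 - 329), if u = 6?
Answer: -104/29 ≈ -3.5862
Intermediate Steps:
C(J) = 6*J² (C(J) = 6*(J*J) = 6*J²)
(200 + C(u))/(213 - 329) = (200 + 6*6²)/(213 - 329) = (200 + 6*36)/(-116) = (200 + 216)*(-1/116) = 416*(-1/116) = -104/29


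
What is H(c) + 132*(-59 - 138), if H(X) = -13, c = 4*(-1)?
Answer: -26017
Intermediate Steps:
c = -4
H(c) + 132*(-59 - 138) = -13 + 132*(-59 - 138) = -13 + 132*(-197) = -13 - 26004 = -26017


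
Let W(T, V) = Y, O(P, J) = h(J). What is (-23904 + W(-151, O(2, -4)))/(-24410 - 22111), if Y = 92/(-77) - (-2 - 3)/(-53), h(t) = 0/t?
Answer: 97557485/189852201 ≈ 0.51386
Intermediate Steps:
h(t) = 0
O(P, J) = 0
Y = -5261/4081 (Y = 92*(-1/77) - 1*(-5)*(-1/53) = -92/77 + 5*(-1/53) = -92/77 - 5/53 = -5261/4081 ≈ -1.2891)
W(T, V) = -5261/4081
(-23904 + W(-151, O(2, -4)))/(-24410 - 22111) = (-23904 - 5261/4081)/(-24410 - 22111) = -97557485/4081/(-46521) = -97557485/4081*(-1/46521) = 97557485/189852201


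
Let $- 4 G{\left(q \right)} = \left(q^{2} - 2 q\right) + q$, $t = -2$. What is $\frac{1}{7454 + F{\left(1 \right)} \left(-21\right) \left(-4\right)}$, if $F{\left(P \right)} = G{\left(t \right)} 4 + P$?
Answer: $\frac{1}{7034} \approx 0.00014217$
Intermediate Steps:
$G{\left(q \right)} = - \frac{q^{2}}{4} + \frac{q}{4}$ ($G{\left(q \right)} = - \frac{\left(q^{2} - 2 q\right) + q}{4} = - \frac{q^{2} - q}{4} = - \frac{q^{2}}{4} + \frac{q}{4}$)
$F{\left(P \right)} = -6 + P$ ($F{\left(P \right)} = \frac{1}{4} \left(-2\right) \left(1 - -2\right) 4 + P = \frac{1}{4} \left(-2\right) \left(1 + 2\right) 4 + P = \frac{1}{4} \left(-2\right) 3 \cdot 4 + P = \left(- \frac{3}{2}\right) 4 + P = -6 + P$)
$\frac{1}{7454 + F{\left(1 \right)} \left(-21\right) \left(-4\right)} = \frac{1}{7454 + \left(-6 + 1\right) \left(-21\right) \left(-4\right)} = \frac{1}{7454 + \left(-5\right) \left(-21\right) \left(-4\right)} = \frac{1}{7454 + 105 \left(-4\right)} = \frac{1}{7454 - 420} = \frac{1}{7034}$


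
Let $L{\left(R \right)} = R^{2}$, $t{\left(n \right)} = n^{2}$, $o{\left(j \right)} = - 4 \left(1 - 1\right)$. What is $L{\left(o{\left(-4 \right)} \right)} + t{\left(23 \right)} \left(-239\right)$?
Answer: $-126431$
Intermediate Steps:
$o{\left(j \right)} = 0$ ($o{\left(j \right)} = \left(-4\right) 0 = 0$)
$L{\left(o{\left(-4 \right)} \right)} + t{\left(23 \right)} \left(-239\right) = 0^{2} + 23^{2} \left(-239\right) = 0 + 529 \left(-239\right) = 0 - 126431 = -126431$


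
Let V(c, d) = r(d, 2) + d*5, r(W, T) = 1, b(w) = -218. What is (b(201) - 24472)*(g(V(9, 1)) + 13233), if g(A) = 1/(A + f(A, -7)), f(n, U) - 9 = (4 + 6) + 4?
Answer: -9474985020/29 ≈ -3.2672e+8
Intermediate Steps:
f(n, U) = 23 (f(n, U) = 9 + ((4 + 6) + 4) = 9 + (10 + 4) = 9 + 14 = 23)
V(c, d) = 1 + 5*d (V(c, d) = 1 + d*5 = 1 + 5*d)
g(A) = 1/(23 + A) (g(A) = 1/(A + 23) = 1/(23 + A))
(b(201) - 24472)*(g(V(9, 1)) + 13233) = (-218 - 24472)*(1/(23 + (1 + 5*1)) + 13233) = -24690*(1/(23 + (1 + 5)) + 13233) = -24690*(1/(23 + 6) + 13233) = -24690*(1/29 + 13233) = -24690*383758/29 = -9474985020/29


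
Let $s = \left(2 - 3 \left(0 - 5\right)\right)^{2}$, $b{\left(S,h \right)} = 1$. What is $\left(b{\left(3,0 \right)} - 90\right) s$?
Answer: $-25721$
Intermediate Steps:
$s = 289$ ($s = \left(2 - 3 \left(0 - 5\right)\right)^{2} = \left(2 - -15\right)^{2} = \left(2 + 15\right)^{2} = 17^{2} = 289$)
$\left(b{\left(3,0 \right)} - 90\right) s = \left(1 - 90\right) 289 = \left(-89\right) 289 = -25721$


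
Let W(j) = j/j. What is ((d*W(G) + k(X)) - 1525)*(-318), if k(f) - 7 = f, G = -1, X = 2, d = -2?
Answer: 482724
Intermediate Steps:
k(f) = 7 + f
W(j) = 1
((d*W(G) + k(X)) - 1525)*(-318) = ((-2*1 + (7 + 2)) - 1525)*(-318) = ((-2 + 9) - 1525)*(-318) = (7 - 1525)*(-318) = -1518*(-318) = 482724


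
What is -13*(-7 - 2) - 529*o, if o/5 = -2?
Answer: 5407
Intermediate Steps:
o = -10 (o = 5*(-2) = -10)
-13*(-7 - 2) - 529*o = -13*(-7 - 2) - 529*(-10) = -13*(-9) + 5290 = 117 + 5290 = 5407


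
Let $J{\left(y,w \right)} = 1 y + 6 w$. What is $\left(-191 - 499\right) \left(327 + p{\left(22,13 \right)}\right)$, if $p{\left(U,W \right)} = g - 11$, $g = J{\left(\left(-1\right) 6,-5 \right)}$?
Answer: $-193200$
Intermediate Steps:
$J{\left(y,w \right)} = y + 6 w$
$g = -36$ ($g = \left(-1\right) 6 + 6 \left(-5\right) = -6 - 30 = -36$)
$p{\left(U,W \right)} = -47$ ($p{\left(U,W \right)} = -36 - 11 = -47$)
$\left(-191 - 499\right) \left(327 + p{\left(22,13 \right)}\right) = \left(-191 - 499\right) \left(327 - 47\right) = \left(-690\right) 280 = -193200$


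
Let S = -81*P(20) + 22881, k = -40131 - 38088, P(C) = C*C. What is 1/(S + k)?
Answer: -1/87738 ≈ -1.1398e-5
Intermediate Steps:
P(C) = C²
k = -78219
S = -9519 (S = -81*20² + 22881 = -81*400 + 22881 = -32400 + 22881 = -9519)
1/(S + k) = 1/(-9519 - 78219) = 1/(-87738) = -1/87738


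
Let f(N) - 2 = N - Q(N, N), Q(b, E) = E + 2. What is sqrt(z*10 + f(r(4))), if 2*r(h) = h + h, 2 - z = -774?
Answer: 4*sqrt(485) ≈ 88.091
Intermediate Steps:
z = 776 (z = 2 - 1*(-774) = 2 + 774 = 776)
r(h) = h (r(h) = (h + h)/2 = (2*h)/2 = h)
Q(b, E) = 2 + E
f(N) = 0 (f(N) = 2 + (N - (2 + N)) = 2 + (N + (-2 - N)) = 2 - 2 = 0)
sqrt(z*10 + f(r(4))) = sqrt(776*10 + 0) = sqrt(7760 + 0) = sqrt(7760) = 4*sqrt(485)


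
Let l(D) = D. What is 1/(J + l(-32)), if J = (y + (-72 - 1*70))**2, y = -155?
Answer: 1/88177 ≈ 1.1341e-5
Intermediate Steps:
J = 88209 (J = (-155 + (-72 - 1*70))**2 = (-155 + (-72 - 70))**2 = (-155 - 142)**2 = (-297)**2 = 88209)
1/(J + l(-32)) = 1/(88209 - 32) = 1/88177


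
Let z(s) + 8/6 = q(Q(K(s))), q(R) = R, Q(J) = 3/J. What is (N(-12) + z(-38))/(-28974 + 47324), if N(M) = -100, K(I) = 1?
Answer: -59/11010 ≈ -0.0053588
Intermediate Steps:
z(s) = 5/3 (z(s) = -4/3 + 3/1 = -4/3 + 3*1 = -4/3 + 3 = 5/3)
(N(-12) + z(-38))/(-28974 + 47324) = (-100 + 5/3)/(-28974 + 47324) = -295/3/18350 = -295/3*1/18350 = -59/11010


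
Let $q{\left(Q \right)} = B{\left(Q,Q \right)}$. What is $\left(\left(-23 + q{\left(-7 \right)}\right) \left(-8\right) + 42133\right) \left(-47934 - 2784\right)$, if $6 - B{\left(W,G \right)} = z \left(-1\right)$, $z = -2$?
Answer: $-2144610630$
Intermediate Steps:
$B{\left(W,G \right)} = 4$ ($B{\left(W,G \right)} = 6 - \left(-2\right) \left(-1\right) = 6 - 2 = 4$)
$q{\left(Q \right)} = 4$
$\left(\left(-23 + q{\left(-7 \right)}\right) \left(-8\right) + 42133\right) \left(-47934 - 2784\right) = \left(\left(-23 + 4\right) \left(-8\right) + 42133\right) \left(-47934 - 2784\right) = \left(\left(-19\right) \left(-8\right) + 42133\right) \left(-50718\right) = \left(152 + 42133\right) \left(-50718\right) = 42285 \left(-50718\right) = -2144610630$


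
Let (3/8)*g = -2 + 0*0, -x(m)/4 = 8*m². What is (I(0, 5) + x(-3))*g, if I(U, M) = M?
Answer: 4528/3 ≈ 1509.3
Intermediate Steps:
x(m) = -32*m²
g = -16/3 (g = 8*(-2 + 0*0)/3 = 8*(-2 + 0)/3 = (8/3)*(-2) = -16/3 ≈ -5.3333)
(I(0, 5) + x(-3))*g = (5 - 32*(-3)²)*(-16/3) = (5 - 32*9)*(-16/3) = (5 - 288)*(-16/3) = -283*(-16/3) = 4528/3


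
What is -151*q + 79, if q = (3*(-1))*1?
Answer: 532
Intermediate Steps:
q = -3 (q = -3*1 = -3)
-151*q + 79 = -151*(-3) + 79 = 453 + 79 = 532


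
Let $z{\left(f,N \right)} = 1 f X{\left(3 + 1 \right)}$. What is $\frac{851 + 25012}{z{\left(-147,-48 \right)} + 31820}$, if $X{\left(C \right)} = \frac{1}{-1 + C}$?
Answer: $\frac{25863}{31771} \approx 0.81404$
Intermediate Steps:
$z{\left(f,N \right)} = \frac{f}{3}$ ($z{\left(f,N \right)} = \frac{1 f}{-1 + \left(3 + 1\right)} = \frac{f}{-1 + 4} = \frac{f}{3}$)
$\frac{851 + 25012}{z{\left(-147,-48 \right)} + 31820} = \frac{851 + 25012}{\frac{1}{3} \left(-147\right) + 31820} = \frac{25863}{-49 + 31820} = \frac{25863}{31771}$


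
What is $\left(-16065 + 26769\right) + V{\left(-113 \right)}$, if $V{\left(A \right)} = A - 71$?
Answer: $10520$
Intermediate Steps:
$V{\left(A \right)} = -71 + A$ ($V{\left(A \right)} = A - 71 = -71 + A$)
$\left(-16065 + 26769\right) + V{\left(-113 \right)} = \left(-16065 + 26769\right) - 184 = 10704 - 184 = 10520$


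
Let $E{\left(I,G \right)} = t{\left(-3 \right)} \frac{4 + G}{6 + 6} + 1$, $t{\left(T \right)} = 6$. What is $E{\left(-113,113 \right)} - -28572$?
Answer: $\frac{57263}{2} \approx 28632.0$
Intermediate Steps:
$E{\left(I,G \right)} = 3 + \frac{G}{2}$ ($E{\left(I,G \right)} = 6 \frac{4 + G}{6 + 6} + 1 = 6 \frac{4 + G}{12} + 1 = 6 \left(4 + G\right) \frac{1}{12} + 1 = 6 \left(\frac{1}{3} + \frac{G}{12}\right) + 1 = \left(2 + \frac{G}{2}\right) + 1 = 3 + \frac{G}{2}$)
$E{\left(-113,113 \right)} - -28572 = \left(3 + \frac{1}{2} \cdot 113\right) - -28572 = \left(3 + \frac{113}{2}\right) + 28572 = \frac{119}{2} + 28572 = \frac{57263}{2}$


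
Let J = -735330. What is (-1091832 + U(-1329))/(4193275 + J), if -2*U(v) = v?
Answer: -436467/1383178 ≈ -0.31555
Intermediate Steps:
U(v) = -v/2
(-1091832 + U(-1329))/(4193275 + J) = (-1091832 - ½*(-1329))/(4193275 - 735330) = (-1091832 + 1329/2)/3457945 = -2182335/2*1/3457945 = -436467/1383178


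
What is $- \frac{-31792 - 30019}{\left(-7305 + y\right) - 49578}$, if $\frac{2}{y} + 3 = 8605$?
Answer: $- \frac{265849111}{244653782} \approx -1.0866$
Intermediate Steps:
$y = \frac{1}{4301}$ ($y = \frac{2}{-3 + 8605} = \frac{2}{8602} = 2 \cdot \frac{1}{8602} = \frac{1}{4301} \approx 0.0002325$)
$- \frac{-31792 - 30019}{\left(-7305 + y\right) - 49578} = - \frac{-31792 - 30019}{\left(-7305 + \frac{1}{4301}\right) - 49578} = - \frac{-61811}{- \frac{31418804}{4301} - 49578} = - \frac{-61811}{- \frac{244653782}{4301}} = - \frac{\left(-61811\right) \left(-4301\right)}{244653782} = \left(-1\right) \frac{265849111}{244653782} = - \frac{265849111}{244653782}$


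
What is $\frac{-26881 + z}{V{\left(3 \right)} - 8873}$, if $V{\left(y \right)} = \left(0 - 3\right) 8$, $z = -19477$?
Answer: $\frac{46358}{8897} \approx 5.2105$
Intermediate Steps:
$V{\left(y \right)} = -24$ ($V{\left(y \right)} = \left(-3\right) 8 = -24$)
$\frac{-26881 + z}{V{\left(3 \right)} - 8873} = \frac{-26881 - 19477}{-24 - 8873} = - \frac{46358}{-8897} = \left(-46358\right) \left(- \frac{1}{8897}\right) = \frac{46358}{8897}$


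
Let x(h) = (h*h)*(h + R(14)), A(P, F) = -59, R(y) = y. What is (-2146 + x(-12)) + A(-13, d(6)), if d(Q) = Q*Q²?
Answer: -1917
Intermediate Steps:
d(Q) = Q³
x(h) = h²*(14 + h) (x(h) = (h*h)*(h + 14) = h²*(14 + h))
(-2146 + x(-12)) + A(-13, d(6)) = (-2146 + (-12)²*(14 - 12)) - 59 = (-2146 + 144*2) - 59 = (-2146 + 288) - 59 = -1858 - 59 = -1917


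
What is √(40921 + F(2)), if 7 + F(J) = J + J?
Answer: √40918 ≈ 202.28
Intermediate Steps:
F(J) = -7 + 2*J (F(J) = -7 + (J + J) = -7 + 2*J)
√(40921 + F(2)) = √(40921 + (-7 + 2*2)) = √(40921 + (-7 + 4)) = √(40921 - 3) = √40918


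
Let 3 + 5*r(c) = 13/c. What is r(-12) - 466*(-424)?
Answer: 11854991/60 ≈ 1.9758e+5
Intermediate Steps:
r(c) = -⅗ + 13/(5*c) (r(c) = -⅗ + (13/c)/5 = -⅗ + 13/(5*c))
r(-12) - 466*(-424) = (⅕)*(13 - 3*(-12))/(-12) - 466*(-424) = (⅕)*(-1/12)*(13 + 36) + 197584 = (⅕)*(-1/12)*49 + 197584 = -49/60 + 197584 = 11854991/60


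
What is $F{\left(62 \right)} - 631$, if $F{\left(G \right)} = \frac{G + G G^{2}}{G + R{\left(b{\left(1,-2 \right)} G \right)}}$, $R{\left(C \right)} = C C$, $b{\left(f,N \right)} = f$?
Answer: $- \frac{35908}{63} \approx -569.97$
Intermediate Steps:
$R{\left(C \right)} = C^{2}$
$F{\left(G \right)} = \frac{G + G^{3}}{G + G^{2}}$ ($F{\left(G \right)} = \frac{G + G G^{2}}{G + \left(1 G\right)^{2}} = \frac{G + G^{3}}{G + G^{2}}$)
$F{\left(62 \right)} - 631 = \frac{1 + 62^{2}}{1 + 62} - 631 = \frac{1 + 3844}{63} - 631 = \frac{1}{63} \cdot 3845 - 631 = \frac{3845}{63} - 631 = - \frac{35908}{63}$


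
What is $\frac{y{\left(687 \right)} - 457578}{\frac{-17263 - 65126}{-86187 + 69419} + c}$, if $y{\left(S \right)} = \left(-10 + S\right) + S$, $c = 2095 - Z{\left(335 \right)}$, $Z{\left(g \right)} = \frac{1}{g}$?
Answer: $- \frac{2562681777920}{11795785147} \approx -217.25$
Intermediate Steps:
$c = \frac{701824}{335}$ ($c = 2095 - \frac{1}{335} = \frac{701824}{335} \approx 2095.0$)
$y{\left(S \right)} = -10 + 2 S$
$\frac{y{\left(687 \right)} - 457578}{\frac{-17263 - 65126}{-86187 + 69419} + c} = \frac{\left(-10 + 2 \cdot 687\right) - 457578}{\frac{-17263 - 65126}{-86187 + 69419} + \frac{701824}{335}} = \frac{\left(-10 + 1374\right) - 457578}{- \frac{82389}{-16768} + \frac{701824}{335}} = \frac{1364 - 457578}{\left(-82389\right) \left(- \frac{1}{16768}\right) + \frac{701824}{335}} = - \frac{456214}{\frac{82389}{16768} + \frac{701824}{335}} = - \frac{456214}{\frac{11795785147}{5617280}} = \left(-456214\right) \frac{5617280}{11795785147} = - \frac{2562681777920}{11795785147}$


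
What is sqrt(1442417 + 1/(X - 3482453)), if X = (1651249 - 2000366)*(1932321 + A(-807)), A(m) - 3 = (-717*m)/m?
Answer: 3*sqrt(4555251509992852448928558399)/168590080868 ≈ 1201.0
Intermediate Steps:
A(m) = -714 (A(m) = 3 + (-717*m)/m = 3 - 717 = -714)
X = -674356841019 (X = (1651249 - 2000366)*(1932321 - 714) = -349117*1931607 = -674356841019)
sqrt(1442417 + 1/(X - 3482453)) = sqrt(1442417 + 1/(-674356841019 - 3482453)) = sqrt(1442417 + 1/(-674360323472)) = sqrt(1442417 - 1/674360323472) = sqrt(972708794701511823/674360323472) = 3*sqrt(4555251509992852448928558399)/168590080868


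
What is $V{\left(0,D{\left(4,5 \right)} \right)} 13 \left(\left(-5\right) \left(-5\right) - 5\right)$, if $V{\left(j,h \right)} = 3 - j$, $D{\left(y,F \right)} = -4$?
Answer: $780$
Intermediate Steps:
$V{\left(0,D{\left(4,5 \right)} \right)} 13 \left(\left(-5\right) \left(-5\right) - 5\right) = \left(3 - 0\right) 13 \left(\left(-5\right) \left(-5\right) - 5\right) = \left(3 + 0\right) 13 \left(25 - 5\right) = 3 \cdot 13 \cdot 20 = 39 \cdot 20 = 780$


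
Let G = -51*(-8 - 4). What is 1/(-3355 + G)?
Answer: -1/2743 ≈ -0.00036456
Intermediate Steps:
G = 612 (G = -51*(-12) = 612)
1/(-3355 + G) = 1/(-3355 + 612) = 1/(-2743) = -1/2743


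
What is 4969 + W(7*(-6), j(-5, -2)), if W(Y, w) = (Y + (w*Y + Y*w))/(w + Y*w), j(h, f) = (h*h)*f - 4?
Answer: 1834310/369 ≈ 4971.0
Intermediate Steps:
j(h, f) = -4 + f*h**2 (j(h, f) = h**2*f - 4 = f*h**2 - 4 = -4 + f*h**2)
W(Y, w) = (Y + 2*Y*w)/(w + Y*w) (W(Y, w) = (Y + (Y*w + Y*w))/(w + Y*w) = (Y + 2*Y*w)/(w + Y*w))
4969 + W(7*(-6), j(-5, -2)) = 4969 + (7*(-6))*(1 + 2*(-4 - 2*(-5)**2))/((-4 - 2*(-5)**2)*(1 + 7*(-6))) = 4969 - 42*(1 + 2*(-4 - 2*25))/((-4 - 2*25)*(1 - 42)) = 4969 - 42*(1 + 2*(-4 - 50))/(-4 - 50*(-41)) = 4969 - 42*(-1/41)*(1 + 2*(-54))/(-54) = 4969 - 42*(-1/54)*(-1/41)*(1 - 108) = 4969 - 42*(-1/54)*(-1/41)*(-107) = 4969 + 749/369 = 1834310/369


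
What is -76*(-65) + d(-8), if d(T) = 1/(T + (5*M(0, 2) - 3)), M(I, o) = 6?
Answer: 93861/19 ≈ 4940.1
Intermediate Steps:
d(T) = 1/(27 + T) (d(T) = 1/(T + (5*6 - 3)) = 1/(T + (30 - 3)) = 1/(T + 27) = 1/(27 + T))
-76*(-65) + d(-8) = -76*(-65) + 1/(27 - 8) = 4940 + 1/19 = 93861/19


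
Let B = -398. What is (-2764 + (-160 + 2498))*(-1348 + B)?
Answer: 743796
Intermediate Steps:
(-2764 + (-160 + 2498))*(-1348 + B) = (-2764 + (-160 + 2498))*(-1348 - 398) = (-2764 + 2338)*(-1746) = -426*(-1746) = 743796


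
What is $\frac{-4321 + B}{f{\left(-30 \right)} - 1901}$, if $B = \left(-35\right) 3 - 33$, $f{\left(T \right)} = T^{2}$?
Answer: $\frac{49}{11} \approx 4.4545$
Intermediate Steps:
$B = -138$ ($B = -105 - 33 = -138$)
$\frac{-4321 + B}{f{\left(-30 \right)} - 1901} = \frac{-4321 - 138}{\left(-30\right)^{2} - 1901} = - \frac{4459}{900 - 1901} = - \frac{4459}{-1001} = \left(-4459\right) \left(- \frac{1}{1001}\right) = \frac{49}{11}$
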